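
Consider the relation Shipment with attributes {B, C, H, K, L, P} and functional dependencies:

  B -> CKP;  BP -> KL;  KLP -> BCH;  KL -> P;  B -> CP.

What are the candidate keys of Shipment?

{B}, {K, L}

{B}⁺: B→CKP adds C, K, P; BP→KL adds L; KLP→BCH adds H → {B, C, H, K, L, P}.
{K, L}⁺: KL→P adds P; KLP→BCH adds B, C, H → {B, C, H, K, L, P}.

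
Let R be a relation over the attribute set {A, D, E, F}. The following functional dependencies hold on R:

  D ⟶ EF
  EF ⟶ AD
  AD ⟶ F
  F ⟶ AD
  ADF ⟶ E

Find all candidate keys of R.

D; F

{D}⁺: D→EF adds E, F; EF→AD adds A → {A, D, E, F}.
{F}⁺: F→AD adds A, D; ADF→E adds E → {A, D, E, F}.
Any other superkey contains one of these as a subset, so there are no further candidate keys.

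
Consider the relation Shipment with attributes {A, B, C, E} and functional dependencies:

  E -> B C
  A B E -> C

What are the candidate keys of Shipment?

Attributes A, E never appear on any right-hand side, so every candidate key must contain {A, E}.
{A, E}⁺ = {A, B, C, E}, which is all of the schema, so {A, E} is the only candidate key.

{A, E}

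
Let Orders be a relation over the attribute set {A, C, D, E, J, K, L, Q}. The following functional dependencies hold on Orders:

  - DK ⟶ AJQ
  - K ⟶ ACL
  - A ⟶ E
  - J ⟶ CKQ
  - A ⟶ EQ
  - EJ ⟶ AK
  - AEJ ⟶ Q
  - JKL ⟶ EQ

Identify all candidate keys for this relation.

{D, J}⁺: J→CKQ adds C, K, Q; DK→AJQ adds A; K→ACL adds L; A→E adds E → {A, C, D, E, J, K, L, Q}. Minimal: {J}⁺ = {A, C, E, J, K, L, Q}; {D}⁺ = {D} — none reach the full schema.
{D, K}⁺: DK→AJQ adds A, J, Q; K→ACL adds C, L; A→E adds E → {A, C, D, E, J, K, L, Q}. Minimal: {K}⁺ = {A, C, E, K, L, Q}; {D}⁺ = {D} — none reach the full schema.
Any other superkey contains one of these as a subset, so there are no further candidate keys.

DJ; DK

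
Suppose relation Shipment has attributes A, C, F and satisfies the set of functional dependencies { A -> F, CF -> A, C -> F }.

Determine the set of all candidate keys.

{C}⁺: C→F adds F; CF→A adds A → {A, C, F}.
No other minimal superkey exists.

{C}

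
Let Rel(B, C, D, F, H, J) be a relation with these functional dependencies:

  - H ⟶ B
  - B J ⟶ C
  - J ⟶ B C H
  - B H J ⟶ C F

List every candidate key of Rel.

{D, J}

{D, J}⁺: J→BCH adds B, C, H; BHJ→CF adds F → {B, C, D, F, H, J}. Minimal: {J}⁺ = {B, C, F, H, J}; {D}⁺ = {D} — none reach the full schema.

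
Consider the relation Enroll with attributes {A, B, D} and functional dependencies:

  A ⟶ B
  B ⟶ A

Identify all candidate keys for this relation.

Attribute D never appears on the right-hand side of any dependency, so D must belong to every candidate key.
{D}⁺ = {D}, which is not all of the schema, so we must add further attributes.
{A, D}⁺: A→B adds B → {A, B, D}.
{B, D}⁺: B→A adds A → {A, B, D}.

{A, D}; {B, D}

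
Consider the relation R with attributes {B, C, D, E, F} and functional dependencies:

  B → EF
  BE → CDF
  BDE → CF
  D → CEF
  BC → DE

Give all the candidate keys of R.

(B)

Attribute B never appears on the right-hand side of any dependency, so B must belong to every candidate key.
{B}⁺ = {B, C, D, E, F}, which is all of the schema, so {B} is the only candidate key.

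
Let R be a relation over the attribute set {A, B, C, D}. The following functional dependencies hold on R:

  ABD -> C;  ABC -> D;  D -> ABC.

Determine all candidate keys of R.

{D}⁺: D→ABC adds A, B, C → {A, B, C, D}.
{A, B, C}⁺: ABC→D adds D → {A, B, C, D}. Minimal: {B, C}⁺ = {B, C}; {A, C}⁺ = {A, C}; {A, B}⁺ = {A, B} — none reach the full schema.
Any other superkey contains one of these as a subset, so there are no further candidate keys.

D; ABC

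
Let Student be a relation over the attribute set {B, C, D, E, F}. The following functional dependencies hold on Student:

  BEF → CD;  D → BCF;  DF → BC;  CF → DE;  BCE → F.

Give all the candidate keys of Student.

D, CF, BCE, BEF

{D}⁺: D→BCF adds B, C, F; CF→DE adds E → {B, C, D, E, F}.
{C, F}⁺: CF→DE adds D, E; D→BCF adds B → {B, C, D, E, F}. Minimal: {F}⁺ = {F}; {C}⁺ = {C} — none reach the full schema.
{B, C, E}⁺: BCE→F adds F; BEF→CD adds D → {B, C, D, E, F}. Minimal: {C, E}⁺ = {C, E}; {B, E}⁺ = {B, E}; {B, C}⁺ = {B, C} — none reach the full schema.
{B, E, F}⁺: BEF→CD adds C, D → {B, C, D, E, F}. Minimal: {E, F}⁺ = {E, F}; {B, F}⁺ = {B, F}; {B, E}⁺ = {B, E} — none reach the full schema.
Any other superkey contains one of these as a subset, so there are no further candidate keys.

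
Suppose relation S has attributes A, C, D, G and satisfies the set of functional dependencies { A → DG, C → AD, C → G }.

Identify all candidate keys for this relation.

{C}

{C}⁺: C→AD adds A, D; C→G adds G → {A, C, D, G}.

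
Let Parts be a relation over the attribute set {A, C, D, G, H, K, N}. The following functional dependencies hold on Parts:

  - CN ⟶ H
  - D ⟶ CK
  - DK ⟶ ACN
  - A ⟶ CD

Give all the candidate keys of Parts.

Attribute G never appears on the right-hand side of any dependency, so G must belong to every candidate key.
{G}⁺ = {G}, which is not all of the schema, so we must add further attributes.
{A, G}⁺: A→CD adds C, D; D→CK adds K; DK→ACN adds N; CN→H adds H → {A, C, D, G, H, K, N}.
{D, G}⁺: D→CK adds C, K; DK→ACN adds A, N; CN→H adds H → {A, C, D, G, H, K, N}.
Any other superkey contains one of these as a subset, so there are no further candidate keys.

(A, G); (D, G)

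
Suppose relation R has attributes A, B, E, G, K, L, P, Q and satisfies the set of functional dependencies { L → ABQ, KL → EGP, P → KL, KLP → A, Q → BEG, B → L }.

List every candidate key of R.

{P}⁺: P→KL adds K, L; KLP→A adds A; L→ABQ adds B, Q; KL→EGP adds E, G → {A, B, E, G, K, L, P, Q}.
{B, K}⁺: B→L adds L; L→ABQ adds A, Q; KL→EGP adds E, G, P → {A, B, E, G, K, L, P, Q}. Minimal: {K}⁺ = {K}; {B}⁺ = {A, B, E, G, L, Q} — none reach the full schema.
{K, L}⁺: L→ABQ adds A, B, Q; KL→EGP adds E, G, P → {A, B, E, G, K, L, P, Q}. Minimal: {L}⁺ = {A, B, E, G, L, Q}; {K}⁺ = {K} — none reach the full schema.
{K, Q}⁺: Q→BEG adds B, E, G; B→L adds L; L→ABQ adds A; KL→EGP adds P → {A, B, E, G, K, L, P, Q}. Minimal: {Q}⁺ = {A, B, E, G, L, Q}; {K}⁺ = {K} — none reach the full schema.
Any other superkey contains one of these as a subset, so there are no further candidate keys.

{P}, {B, K}, {K, L}, {K, Q}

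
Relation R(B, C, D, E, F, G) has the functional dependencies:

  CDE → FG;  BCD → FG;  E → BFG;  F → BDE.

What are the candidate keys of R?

{C, E}, {C, F}, {B, C, D}

Attribute C never appears on the right-hand side of any dependency, so C must belong to every candidate key.
{C}⁺ = {C}, which is not all of the schema, so we must add further attributes.
{C, E}⁺: E→BFG adds B, F, G; F→BDE adds D → {B, C, D, E, F, G}. Minimal: {E}⁺ = {B, D, E, F, G}; {C}⁺ = {C} — none reach the full schema.
{C, F}⁺: F→BDE adds B, D, E; CDE→FG adds G → {B, C, D, E, F, G}. Minimal: {F}⁺ = {B, D, E, F, G}; {C}⁺ = {C} — none reach the full schema.
{B, C, D}⁺: BCD→FG adds F, G; F→BDE adds E → {B, C, D, E, F, G}. Minimal: {C, D}⁺ = {C, D}; {B, D}⁺ = {B, D}; {B, C}⁺ = {B, C} — none reach the full schema.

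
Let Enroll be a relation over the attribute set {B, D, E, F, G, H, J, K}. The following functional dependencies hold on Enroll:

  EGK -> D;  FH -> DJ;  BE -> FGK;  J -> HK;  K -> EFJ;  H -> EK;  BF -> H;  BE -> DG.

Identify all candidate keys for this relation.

Attribute B never appears on the right-hand side of any dependency, so B must belong to every candidate key.
{B}⁺ = {B}, which is not all of the schema, so we must add further attributes.
{B, E}⁺: BE→FGK adds F, G, K; K→EFJ adds J; BF→H adds H; BE→DG adds D → {B, D, E, F, G, H, J, K}.
{B, F}⁺: BF→H adds H; FH→DJ adds D, J; J→HK adds K; K→EFJ adds E; BE→DG adds G → {B, D, E, F, G, H, J, K}.
{B, H}⁺: H→EK adds E, K; BE→DG adds D, G; BE→FGK adds F; K→EFJ adds J → {B, D, E, F, G, H, J, K}.
{B, J}⁺: J→HK adds H, K; K→EFJ adds E, F; BE→DG adds D, G → {B, D, E, F, G, H, J, K}.
{B, K}⁺: K→EFJ adds E, F, J; BF→H adds H; BE→DG adds D, G → {B, D, E, F, G, H, J, K}.
Any other superkey contains one of these as a subset, so there are no further candidate keys.

{B, E}, {B, F}, {B, H}, {B, J}, {B, K}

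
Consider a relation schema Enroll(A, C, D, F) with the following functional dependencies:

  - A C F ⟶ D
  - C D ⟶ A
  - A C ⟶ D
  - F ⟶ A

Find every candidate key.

Attributes C, F never appear on any right-hand side, so every candidate key must contain {C, F}.
{C, F}⁺ = {A, C, D, F}, which is all of the schema, so {C, F} is the only candidate key.

{C, F}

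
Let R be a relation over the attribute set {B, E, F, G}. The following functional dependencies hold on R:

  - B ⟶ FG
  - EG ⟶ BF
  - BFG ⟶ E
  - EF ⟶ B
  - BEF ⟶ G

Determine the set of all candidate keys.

{B}⁺: B→FG adds F, G; BFG→E adds E → {B, E, F, G}.
{E, F}⁺: EF→B adds B; BEF→G adds G → {B, E, F, G}.
{E, G}⁺: EG→BF adds B, F → {B, E, F, G}.

{B}; {E, F}; {E, G}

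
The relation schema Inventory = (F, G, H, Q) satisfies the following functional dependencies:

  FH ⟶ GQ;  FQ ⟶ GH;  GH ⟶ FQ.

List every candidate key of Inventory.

{F, H}⁺: FH→GQ adds G, Q → {F, G, H, Q}. Minimal: {H}⁺ = {H}; {F}⁺ = {F} — none reach the full schema.
{F, Q}⁺: FQ→GH adds G, H → {F, G, H, Q}. Minimal: {Q}⁺ = {Q}; {F}⁺ = {F} — none reach the full schema.
{G, H}⁺: GH→FQ adds F, Q → {F, G, H, Q}. Minimal: {H}⁺ = {H}; {G}⁺ = {G} — none reach the full schema.

{F, H}, {F, Q}, {G, H}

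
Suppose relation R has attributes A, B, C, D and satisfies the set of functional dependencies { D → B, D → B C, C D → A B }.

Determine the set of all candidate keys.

{D}

Attribute D never appears on the right-hand side of any dependency, so D must belong to every candidate key.
{D}⁺ = {A, B, C, D}, which is all of the schema, so {D} is the only candidate key.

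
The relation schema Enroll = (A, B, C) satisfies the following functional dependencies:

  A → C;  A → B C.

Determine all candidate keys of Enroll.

(A)

{A}⁺: A→C adds C; A→BC adds B → {A, B, C}.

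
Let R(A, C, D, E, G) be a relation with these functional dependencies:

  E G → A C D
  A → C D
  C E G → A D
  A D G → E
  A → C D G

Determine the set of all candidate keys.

{A}⁺: A→CD adds C, D; A→CDG adds G; ADG→E adds E → {A, C, D, E, G}.
{E, G}⁺: EG→ACD adds A, C, D → {A, C, D, E, G}. Minimal: {G}⁺ = {G}; {E}⁺ = {E} — none reach the full schema.

{A}, {E, G}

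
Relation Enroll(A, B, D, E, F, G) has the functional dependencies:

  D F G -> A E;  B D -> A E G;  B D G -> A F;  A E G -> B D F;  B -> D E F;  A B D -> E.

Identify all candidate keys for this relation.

{B}⁺: B→DEF adds D, E, F; BD→AEG adds A, G → {A, B, D, E, F, G}.
{A, E, G}⁺: AEG→BDF adds B, D, F → {A, B, D, E, F, G}. Minimal: {E, G}⁺ = {E, G}; {A, G}⁺ = {A, G}; {A, E}⁺ = {A, E} — none reach the full schema.
{D, F, G}⁺: DFG→AE adds A, E; AEG→BDF adds B → {A, B, D, E, F, G}. Minimal: {F, G}⁺ = {F, G}; {D, G}⁺ = {D, G}; {D, F}⁺ = {D, F} — none reach the full schema.

{B}; {A, E, G}; {D, F, G}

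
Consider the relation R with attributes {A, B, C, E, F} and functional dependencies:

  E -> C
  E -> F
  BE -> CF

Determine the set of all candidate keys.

{A, B, E}

Attributes A, B, E never appear on any right-hand side, so every candidate key must contain {A, B, E}.
{A, B, E}⁺ = {A, B, C, E, F}, which is all of the schema, so {A, B, E} is the only candidate key.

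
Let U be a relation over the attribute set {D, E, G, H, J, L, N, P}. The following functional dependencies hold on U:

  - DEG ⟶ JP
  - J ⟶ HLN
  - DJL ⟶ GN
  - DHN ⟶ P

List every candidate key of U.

{D, E, G}, {D, E, J}

{D, E, G}⁺: DEG→JP adds J, P; J→HLN adds H, L, N → {D, E, G, H, J, L, N, P}. Minimal: {E, G}⁺ = {E, G}; {D, G}⁺ = {D, G}; {D, E}⁺ = {D, E} — none reach the full schema.
{D, E, J}⁺: J→HLN adds H, L, N; DJL→GN adds G; DHN→P adds P → {D, E, G, H, J, L, N, P}. Minimal: {E, J}⁺ = {E, H, J, L, N}; {D, J}⁺ = {D, G, H, J, L, N, P}; {D, E}⁺ = {D, E} — none reach the full schema.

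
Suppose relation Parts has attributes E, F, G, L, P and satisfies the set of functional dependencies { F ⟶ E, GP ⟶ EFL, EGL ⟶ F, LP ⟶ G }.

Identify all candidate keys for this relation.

Attribute P never appears on the right-hand side of any dependency, so P must belong to every candidate key.
{P}⁺ = {P}, which is not all of the schema, so we must add further attributes.
{G, P}⁺: GP→EFL adds E, F, L → {E, F, G, L, P}.
{L, P}⁺: LP→G adds G; GP→EFL adds E, F → {E, F, G, L, P}.
Any other superkey contains one of these as a subset, so there are no further candidate keys.

{G, P}; {L, P}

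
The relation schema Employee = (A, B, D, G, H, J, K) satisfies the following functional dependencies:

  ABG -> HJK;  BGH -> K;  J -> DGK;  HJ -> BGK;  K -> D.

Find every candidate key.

Attribute A never appears on the right-hand side of any dependency, so A must belong to every candidate key.
{A}⁺ = {A}, which is not all of the schema, so we must add further attributes.
{A, B, G}⁺: ABG→HJK adds H, J, K; J→DGK adds D → {A, B, D, G, H, J, K}. Minimal: {B, G}⁺ = {B, G}; {A, G}⁺ = {A, G}; {A, B}⁺ = {A, B} — none reach the full schema.
{A, B, J}⁺: J→DGK adds D, G, K; ABG→HJK adds H → {A, B, D, G, H, J, K}. Minimal: {B, J}⁺ = {B, D, G, J, K}; {A, J}⁺ = {A, D, G, J, K}; {A, B}⁺ = {A, B} — none reach the full schema.
{A, H, J}⁺: J→DGK adds D, G, K; HJ→BGK adds B → {A, B, D, G, H, J, K}. Minimal: {H, J}⁺ = {B, D, G, H, J, K}; {A, J}⁺ = {A, D, G, J, K}; {A, H}⁺ = {A, H} — none reach the full schema.
Any other superkey contains one of these as a subset, so there are no further candidate keys.

ABG, ABJ, AHJ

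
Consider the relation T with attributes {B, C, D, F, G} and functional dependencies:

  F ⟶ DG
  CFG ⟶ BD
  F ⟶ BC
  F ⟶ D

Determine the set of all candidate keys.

{F}

Attribute F never appears on the right-hand side of any dependency, so F must belong to every candidate key.
{F}⁺ = {B, C, D, F, G}, which is all of the schema, so {F} is the only candidate key.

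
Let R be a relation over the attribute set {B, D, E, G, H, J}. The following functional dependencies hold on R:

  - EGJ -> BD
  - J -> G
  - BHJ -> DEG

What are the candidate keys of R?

Attributes H, J never appear on any right-hand side, so every candidate key must contain {H, J}.
{H, J}⁺ = {G, H, J}, which is not all of the schema, so we must add further attributes.
{B, H, J}⁺: J→G adds G; BHJ→DEG adds D, E → {B, D, E, G, H, J}. Minimal: {H, J}⁺ = {G, H, J}; {B, J}⁺ = {B, G, J}; {B, H}⁺ = {B, H} — none reach the full schema.
{E, H, J}⁺: J→G adds G; EGJ→BD adds B, D → {B, D, E, G, H, J}. Minimal: {H, J}⁺ = {G, H, J}; {E, J}⁺ = {B, D, E, G, J}; {E, H}⁺ = {E, H} — none reach the full schema.

BHJ, EHJ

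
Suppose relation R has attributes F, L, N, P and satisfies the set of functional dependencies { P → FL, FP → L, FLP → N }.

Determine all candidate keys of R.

Attribute P never appears on the right-hand side of any dependency, so P must belong to every candidate key.
{P}⁺ = {F, L, N, P}, which is all of the schema, so {P} is the only candidate key.

(P)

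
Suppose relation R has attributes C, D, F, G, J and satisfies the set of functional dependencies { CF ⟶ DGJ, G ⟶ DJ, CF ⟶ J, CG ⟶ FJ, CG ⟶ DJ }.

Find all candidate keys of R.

{C, F}, {C, G}

Attribute C never appears on the right-hand side of any dependency, so C must belong to every candidate key.
{C}⁺ = {C}, which is not all of the schema, so we must add further attributes.
{C, F}⁺: CF→DGJ adds D, G, J → {C, D, F, G, J}. Minimal: {F}⁺ = {F}; {C}⁺ = {C} — none reach the full schema.
{C, G}⁺: G→DJ adds D, J; CG→FJ adds F → {C, D, F, G, J}. Minimal: {G}⁺ = {D, G, J}; {C}⁺ = {C} — none reach the full schema.
Any other superkey contains one of these as a subset, so there are no further candidate keys.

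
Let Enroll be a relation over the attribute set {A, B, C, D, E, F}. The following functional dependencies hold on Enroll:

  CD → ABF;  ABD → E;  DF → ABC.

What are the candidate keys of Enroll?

{C, D}; {D, F}

Attribute D never appears on the right-hand side of any dependency, so D must belong to every candidate key.
{D}⁺ = {D}, which is not all of the schema, so we must add further attributes.
{C, D}⁺: CD→ABF adds A, B, F; ABD→E adds E → {A, B, C, D, E, F}. Minimal: {D}⁺ = {D}; {C}⁺ = {C} — none reach the full schema.
{D, F}⁺: DF→ABC adds A, B, C; ABD→E adds E → {A, B, C, D, E, F}. Minimal: {F}⁺ = {F}; {D}⁺ = {D} — none reach the full schema.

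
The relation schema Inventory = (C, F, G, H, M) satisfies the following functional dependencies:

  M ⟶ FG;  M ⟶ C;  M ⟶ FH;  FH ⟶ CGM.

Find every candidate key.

M, FH

{M}⁺: M→FG adds F, G; M→C adds C; M→FH adds H → {C, F, G, H, M}.
{F, H}⁺: FH→CGM adds C, G, M → {C, F, G, H, M}.
Any other superkey contains one of these as a subset, so there are no further candidate keys.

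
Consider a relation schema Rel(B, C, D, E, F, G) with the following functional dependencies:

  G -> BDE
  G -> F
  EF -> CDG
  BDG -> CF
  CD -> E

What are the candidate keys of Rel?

G, EF, CDF

{G}⁺: G→BDE adds B, D, E; G→F adds F; EF→CDG adds C → {B, C, D, E, F, G}.
{E, F}⁺: EF→CDG adds C, D, G; G→BDE adds B → {B, C, D, E, F, G}.
{C, D, F}⁺: CD→E adds E; EF→CDG adds G; G→BDE adds B → {B, C, D, E, F, G}.
Any other superkey contains one of these as a subset, so there are no further candidate keys.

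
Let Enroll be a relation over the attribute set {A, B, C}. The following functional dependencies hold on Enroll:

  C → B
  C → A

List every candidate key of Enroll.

Attribute C never appears on the right-hand side of any dependency, so C must belong to every candidate key.
{C}⁺ = {A, B, C}, which is all of the schema, so {C} is the only candidate key.

{C}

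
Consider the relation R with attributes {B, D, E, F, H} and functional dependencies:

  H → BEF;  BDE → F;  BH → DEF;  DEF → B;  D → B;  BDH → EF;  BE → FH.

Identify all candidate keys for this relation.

{H}⁺: H→BEF adds B, E, F; BH→DEF adds D → {B, D, E, F, H}.
{B, E}⁺: BE→FH adds F, H; BH→DEF adds D → {B, D, E, F, H}. Minimal: {E}⁺ = {E}; {B}⁺ = {B} — none reach the full schema.
{D, E}⁺: D→B adds B; BE→FH adds F, H → {B, D, E, F, H}. Minimal: {E}⁺ = {E}; {D}⁺ = {B, D} — none reach the full schema.

{H}, {B, E}, {D, E}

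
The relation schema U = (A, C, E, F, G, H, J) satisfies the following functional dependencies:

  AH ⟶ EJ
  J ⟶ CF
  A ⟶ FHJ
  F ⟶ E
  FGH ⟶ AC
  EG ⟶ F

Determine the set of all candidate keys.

{A, G}, {E, G, H}, {F, G, H}, {G, H, J}

Attribute G never appears on the right-hand side of any dependency, so G must belong to every candidate key.
{G}⁺ = {G}, which is not all of the schema, so we must add further attributes.
{A, G}⁺: A→FHJ adds F, H, J; F→E adds E; FGH→AC adds C → {A, C, E, F, G, H, J}. Minimal: {G}⁺ = {G}; {A}⁺ = {A, C, E, F, H, J} — none reach the full schema.
{E, G, H}⁺: EG→F adds F; FGH→AC adds A, C; AH→EJ adds J → {A, C, E, F, G, H, J}. Minimal: {G, H}⁺ = {G, H}; {E, H}⁺ = {E, H}; {E, G}⁺ = {E, F, G} — none reach the full schema.
{F, G, H}⁺: F→E adds E; FGH→AC adds A, C; AH→EJ adds J → {A, C, E, F, G, H, J}. Minimal: {G, H}⁺ = {G, H}; {F, H}⁺ = {E, F, H}; {F, G}⁺ = {E, F, G} — none reach the full schema.
{G, H, J}⁺: J→CF adds C, F; F→E adds E; FGH→AC adds A → {A, C, E, F, G, H, J}. Minimal: {H, J}⁺ = {C, E, F, H, J}; {G, J}⁺ = {C, E, F, G, J}; {G, H}⁺ = {G, H} — none reach the full schema.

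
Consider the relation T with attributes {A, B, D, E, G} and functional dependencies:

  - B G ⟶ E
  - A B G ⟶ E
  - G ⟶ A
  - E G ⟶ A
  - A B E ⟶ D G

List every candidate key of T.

BG, ABE

Attribute B never appears on the right-hand side of any dependency, so B must belong to every candidate key.
{B}⁺ = {B}, which is not all of the schema, so we must add further attributes.
{B, G}⁺: BG→E adds E; G→A adds A; ABE→DG adds D → {A, B, D, E, G}.
{A, B, E}⁺: ABE→DG adds D, G → {A, B, D, E, G}.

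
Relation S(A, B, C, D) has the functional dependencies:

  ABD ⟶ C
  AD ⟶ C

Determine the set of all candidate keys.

Attributes A, B, D never appear on any right-hand side, so every candidate key must contain {A, B, D}.
{A, B, D}⁺ = {A, B, C, D}, which is all of the schema, so {A, B, D} is the only candidate key.

{A, B, D}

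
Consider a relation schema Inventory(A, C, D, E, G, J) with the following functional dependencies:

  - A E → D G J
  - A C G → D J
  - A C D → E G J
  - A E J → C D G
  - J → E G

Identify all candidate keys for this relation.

{A, E}, {A, J}, {A, C, D}, {A, C, G}

{A, E}⁺: AE→DGJ adds D, G, J; AEJ→CDG adds C → {A, C, D, E, G, J}. Minimal: {E}⁺ = {E}; {A}⁺ = {A} — none reach the full schema.
{A, J}⁺: J→EG adds E, G; AE→DGJ adds D; AEJ→CDG adds C → {A, C, D, E, G, J}. Minimal: {J}⁺ = {E, G, J}; {A}⁺ = {A} — none reach the full schema.
{A, C, D}⁺: ACD→EGJ adds E, G, J → {A, C, D, E, G, J}. Minimal: {C, D}⁺ = {C, D}; {A, D}⁺ = {A, D}; {A, C}⁺ = {A, C} — none reach the full schema.
{A, C, G}⁺: ACG→DJ adds D, J; ACD→EGJ adds E → {A, C, D, E, G, J}. Minimal: {C, G}⁺ = {C, G}; {A, G}⁺ = {A, G}; {A, C}⁺ = {A, C} — none reach the full schema.
Any other superkey contains one of these as a subset, so there are no further candidate keys.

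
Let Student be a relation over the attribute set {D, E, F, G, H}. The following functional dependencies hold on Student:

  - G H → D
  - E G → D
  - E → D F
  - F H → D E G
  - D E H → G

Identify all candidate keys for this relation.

Attribute H never appears on the right-hand side of any dependency, so H must belong to every candidate key.
{H}⁺ = {H}, which is not all of the schema, so we must add further attributes.
{E, H}⁺: E→DF adds D, F; FH→DEG adds G → {D, E, F, G, H}. Minimal: {H}⁺ = {H}; {E}⁺ = {D, E, F} — none reach the full schema.
{F, H}⁺: FH→DEG adds D, E, G → {D, E, F, G, H}. Minimal: {H}⁺ = {H}; {F}⁺ = {F} — none reach the full schema.

(E, H), (F, H)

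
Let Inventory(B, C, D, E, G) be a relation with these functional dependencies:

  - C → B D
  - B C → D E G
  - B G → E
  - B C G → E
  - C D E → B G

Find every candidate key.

Attribute C never appears on the right-hand side of any dependency, so C must belong to every candidate key.
{C}⁺ = {B, C, D, E, G}, which is all of the schema, so {C} is the only candidate key.

{C}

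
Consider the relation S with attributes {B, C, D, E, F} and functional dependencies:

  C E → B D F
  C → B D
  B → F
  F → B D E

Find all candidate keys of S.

Attribute C never appears on the right-hand side of any dependency, so C must belong to every candidate key.
{C}⁺ = {B, C, D, E, F}, which is all of the schema, so {C} is the only candidate key.

{C}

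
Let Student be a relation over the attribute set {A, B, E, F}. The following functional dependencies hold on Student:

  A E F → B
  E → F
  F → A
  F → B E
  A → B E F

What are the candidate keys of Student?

{A}⁺: A→BEF adds B, E, F → {A, B, E, F}.
{E}⁺: E→F adds F; F→A adds A; F→BE adds B → {A, B, E, F}.
{F}⁺: F→A adds A; F→BE adds B, E → {A, B, E, F}.

(A), (E), (F)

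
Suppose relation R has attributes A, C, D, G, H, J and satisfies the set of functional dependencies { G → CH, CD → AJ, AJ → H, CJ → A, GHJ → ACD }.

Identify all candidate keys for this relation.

{D, G}; {G, J}

Attribute G never appears on the right-hand side of any dependency, so G must belong to every candidate key.
{G}⁺ = {C, G, H}, which is not all of the schema, so we must add further attributes.
{D, G}⁺: G→CH adds C, H; CD→AJ adds A, J → {A, C, D, G, H, J}.
{G, J}⁺: G→CH adds C, H; CJ→A adds A; GHJ→ACD adds D → {A, C, D, G, H, J}.
Any other superkey contains one of these as a subset, so there are no further candidate keys.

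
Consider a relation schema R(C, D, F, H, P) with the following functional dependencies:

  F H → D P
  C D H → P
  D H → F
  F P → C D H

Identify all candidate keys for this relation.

{D, H}⁺: DH→F adds F; FH→DP adds P; FP→CDH adds C → {C, D, F, H, P}. Minimal: {H}⁺ = {H}; {D}⁺ = {D} — none reach the full schema.
{F, H}⁺: FH→DP adds D, P; FP→CDH adds C → {C, D, F, H, P}. Minimal: {H}⁺ = {H}; {F}⁺ = {F} — none reach the full schema.
{F, P}⁺: FP→CDH adds C, D, H → {C, D, F, H, P}. Minimal: {P}⁺ = {P}; {F}⁺ = {F} — none reach the full schema.
Any other superkey contains one of these as a subset, so there are no further candidate keys.

(D, H), (F, H), (F, P)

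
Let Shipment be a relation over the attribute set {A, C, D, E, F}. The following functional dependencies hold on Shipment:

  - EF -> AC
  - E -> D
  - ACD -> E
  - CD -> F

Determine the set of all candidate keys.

{C, E}, {E, F}, {A, C, D}

{C, E}⁺: E→D adds D; CD→F adds F; EF→AC adds A → {A, C, D, E, F}. Minimal: {E}⁺ = {D, E}; {C}⁺ = {C} — none reach the full schema.
{E, F}⁺: EF→AC adds A, C; E→D adds D → {A, C, D, E, F}. Minimal: {F}⁺ = {F}; {E}⁺ = {D, E} — none reach the full schema.
{A, C, D}⁺: ACD→E adds E; CD→F adds F → {A, C, D, E, F}. Minimal: {C, D}⁺ = {C, D, F}; {A, D}⁺ = {A, D}; {A, C}⁺ = {A, C} — none reach the full schema.
Any other superkey contains one of these as a subset, so there are no further candidate keys.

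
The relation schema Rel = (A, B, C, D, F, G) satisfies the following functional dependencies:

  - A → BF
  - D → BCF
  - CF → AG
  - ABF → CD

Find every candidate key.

{A}; {D}; {C, F}

{A}⁺: A→BF adds B, F; ABF→CD adds C, D; CF→AG adds G → {A, B, C, D, F, G}.
{D}⁺: D→BCF adds B, C, F; CF→AG adds A, G → {A, B, C, D, F, G}.
{C, F}⁺: CF→AG adds A, G; A→BF adds B; ABF→CD adds D → {A, B, C, D, F, G}. Minimal: {F}⁺ = {F}; {C}⁺ = {C} — none reach the full schema.
Any other superkey contains one of these as a subset, so there are no further candidate keys.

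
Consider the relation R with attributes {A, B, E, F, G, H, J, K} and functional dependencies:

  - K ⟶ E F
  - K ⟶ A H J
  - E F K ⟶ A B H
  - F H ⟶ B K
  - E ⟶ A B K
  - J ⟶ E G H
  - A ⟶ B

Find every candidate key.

{E}; {J}; {K}; {F, H}

{E}⁺: E→ABK adds A, B, K; K→EF adds F; K→AHJ adds H, J; J→EGH adds G → {A, B, E, F, G, H, J, K}.
{J}⁺: J→EGH adds E, G, H; E→ABK adds A, B, K; K→EF adds F → {A, B, E, F, G, H, J, K}.
{K}⁺: K→EF adds E, F; K→AHJ adds A, H, J; EFK→ABH adds B; J→EGH adds G → {A, B, E, F, G, H, J, K}.
{F, H}⁺: FH→BK adds B, K; K→EF adds E; K→AHJ adds A, J; J→EGH adds G → {A, B, E, F, G, H, J, K}. Minimal: {H}⁺ = {H}; {F}⁺ = {F} — none reach the full schema.
Any other superkey contains one of these as a subset, so there are no further candidate keys.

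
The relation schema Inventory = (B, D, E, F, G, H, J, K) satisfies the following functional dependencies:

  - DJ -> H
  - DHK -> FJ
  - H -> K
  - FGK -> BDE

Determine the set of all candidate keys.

DGH, DGJ, FGH, FGJK

Attribute G never appears on the right-hand side of any dependency, so G must belong to every candidate key.
{G}⁺ = {G}, which is not all of the schema, so we must add further attributes.
{D, G, H}⁺: H→K adds K; DHK→FJ adds F, J; FGK→BDE adds B, E → {B, D, E, F, G, H, J, K}. Minimal: {G, H}⁺ = {G, H, K}; {D, H}⁺ = {D, F, H, J, K}; {D, G}⁺ = {D, G} — none reach the full schema.
{D, G, J}⁺: DJ→H adds H; H→K adds K; DHK→FJ adds F; FGK→BDE adds B, E → {B, D, E, F, G, H, J, K}. Minimal: {G, J}⁺ = {G, J}; {D, J}⁺ = {D, F, H, J, K}; {D, G}⁺ = {D, G} — none reach the full schema.
{F, G, H}⁺: H→K adds K; FGK→BDE adds B, D, E; DHK→FJ adds J → {B, D, E, F, G, H, J, K}. Minimal: {G, H}⁺ = {G, H, K}; {F, H}⁺ = {F, H, K}; {F, G}⁺ = {F, G} — none reach the full schema.
{F, G, J, K}⁺: FGK→BDE adds B, D, E; DJ→H adds H → {B, D, E, F, G, H, J, K}. Minimal: {G, J, K}⁺ = {G, J, K}; {F, J, K}⁺ = {F, J, K}; {F, G, K}⁺ = {B, D, E, F, G, K}; … — none reach the full schema.
Any other superkey contains one of these as a subset, so there are no further candidate keys.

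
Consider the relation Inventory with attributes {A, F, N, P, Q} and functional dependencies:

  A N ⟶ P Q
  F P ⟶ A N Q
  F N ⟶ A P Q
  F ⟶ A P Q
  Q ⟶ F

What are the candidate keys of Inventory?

{F}⁺: F→APQ adds A, P, Q; FP→ANQ adds N → {A, F, N, P, Q}.
{Q}⁺: Q→F adds F; F→APQ adds A, P; FP→ANQ adds N → {A, F, N, P, Q}.
{A, N}⁺: AN→PQ adds P, Q; Q→F adds F → {A, F, N, P, Q}. Minimal: {N}⁺ = {N}; {A}⁺ = {A} — none reach the full schema.
Any other superkey contains one of these as a subset, so there are no further candidate keys.

{F}, {Q}, {A, N}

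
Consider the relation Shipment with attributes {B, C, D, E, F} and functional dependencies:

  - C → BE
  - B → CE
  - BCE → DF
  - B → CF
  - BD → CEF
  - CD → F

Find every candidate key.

{B}, {C}

{B}⁺: B→CE adds C, E; BCE→DF adds D, F → {B, C, D, E, F}.
{C}⁺: C→BE adds B, E; BCE→DF adds D, F → {B, C, D, E, F}.
Any other superkey contains one of these as a subset, so there are no further candidate keys.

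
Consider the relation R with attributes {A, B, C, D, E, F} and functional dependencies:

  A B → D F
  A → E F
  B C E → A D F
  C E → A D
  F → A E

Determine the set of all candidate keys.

Attributes B, C never appear on any right-hand side, so every candidate key must contain {B, C}.
{B, C}⁺ = {B, C}, which is not all of the schema, so we must add further attributes.
{A, B, C}⁺: AB→DF adds D, F; A→EF adds E → {A, B, C, D, E, F}. Minimal: {B, C}⁺ = {B, C}; {A, C}⁺ = {A, C, D, E, F}; {A, B}⁺ = {A, B, D, E, F} — none reach the full schema.
{B, C, E}⁺: BCE→ADF adds A, D, F → {A, B, C, D, E, F}. Minimal: {C, E}⁺ = {A, C, D, E, F}; {B, E}⁺ = {B, E}; {B, C}⁺ = {B, C} — none reach the full schema.
{B, C, F}⁺: F→AE adds A, E; AB→DF adds D → {A, B, C, D, E, F}. Minimal: {C, F}⁺ = {A, C, D, E, F}; {B, F}⁺ = {A, B, D, E, F}; {B, C}⁺ = {B, C} — none reach the full schema.

{A, B, C}, {B, C, E}, {B, C, F}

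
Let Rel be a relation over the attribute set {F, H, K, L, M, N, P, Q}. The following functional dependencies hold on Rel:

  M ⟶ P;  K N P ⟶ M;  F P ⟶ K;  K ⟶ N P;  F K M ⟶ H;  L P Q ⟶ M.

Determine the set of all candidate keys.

Attributes F, L, Q never appear on any right-hand side, so every candidate key must contain {F, L, Q}.
{F, L, Q}⁺ = {F, L, Q}, which is not all of the schema, so we must add further attributes.
{F, K, L, Q}⁺: K→NP adds N, P; LPQ→M adds M; FKM→H adds H → {F, H, K, L, M, N, P, Q}. Minimal: {K, L, Q}⁺ = {K, L, M, N, P, Q}; {F, L, Q}⁺ = {F, L, Q}; {F, K, Q}⁺ = {F, H, K, M, N, P, Q}; … — none reach the full schema.
{F, L, M, Q}⁺: M→P adds P; FP→K adds K; K→NP adds N; FKM→H adds H → {F, H, K, L, M, N, P, Q}. Minimal: {L, M, Q}⁺ = {L, M, P, Q}; {F, M, Q}⁺ = {F, H, K, M, N, P, Q}; {F, L, Q}⁺ = {F, L, Q}; … — none reach the full schema.
{F, L, P, Q}⁺: FP→K adds K; K→NP adds N; LPQ→M adds M; FKM→H adds H → {F, H, K, L, M, N, P, Q}. Minimal: {L, P, Q}⁺ = {L, M, P, Q}; {F, P, Q}⁺ = {F, H, K, M, N, P, Q}; {F, L, Q}⁺ = {F, L, Q}; … — none reach the full schema.
Any other superkey contains one of these as a subset, so there are no further candidate keys.

FKLQ, FLMQ, FLPQ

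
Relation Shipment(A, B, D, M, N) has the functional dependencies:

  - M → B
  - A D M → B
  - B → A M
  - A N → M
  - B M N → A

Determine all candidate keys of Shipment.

Attributes D, N never appear on any right-hand side, so every candidate key must contain {D, N}.
{D, N}⁺ = {D, N}, which is not all of the schema, so we must add further attributes.
{A, D, N}⁺: AN→M adds M; M→B adds B → {A, B, D, M, N}. Minimal: {D, N}⁺ = {D, N}; {A, N}⁺ = {A, B, M, N}; {A, D}⁺ = {A, D} — none reach the full schema.
{B, D, N}⁺: B→AM adds A, M → {A, B, D, M, N}. Minimal: {D, N}⁺ = {D, N}; {B, N}⁺ = {A, B, M, N}; {B, D}⁺ = {A, B, D, M} — none reach the full schema.
{D, M, N}⁺: M→B adds B; B→AM adds A → {A, B, D, M, N}. Minimal: {M, N}⁺ = {A, B, M, N}; {D, N}⁺ = {D, N}; {D, M}⁺ = {A, B, D, M} — none reach the full schema.
Any other superkey contains one of these as a subset, so there are no further candidate keys.

(A, D, N), (B, D, N), (D, M, N)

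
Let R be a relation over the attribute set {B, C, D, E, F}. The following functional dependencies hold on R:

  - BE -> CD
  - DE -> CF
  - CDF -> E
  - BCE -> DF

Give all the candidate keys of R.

BE, BCDF

Attribute B never appears on the right-hand side of any dependency, so B must belong to every candidate key.
{B}⁺ = {B}, which is not all of the schema, so we must add further attributes.
{B, E}⁺: BE→CD adds C, D; DE→CF adds F → {B, C, D, E, F}.
{B, C, D, F}⁺: CDF→E adds E → {B, C, D, E, F}.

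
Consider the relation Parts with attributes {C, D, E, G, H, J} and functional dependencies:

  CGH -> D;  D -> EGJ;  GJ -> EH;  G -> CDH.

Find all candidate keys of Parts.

{D}⁺: D→EGJ adds E, G, J; GJ→EH adds H; G→CDH adds C → {C, D, E, G, H, J}.
{G}⁺: G→CDH adds C, D, H; D→EGJ adds E, J → {C, D, E, G, H, J}.

D; G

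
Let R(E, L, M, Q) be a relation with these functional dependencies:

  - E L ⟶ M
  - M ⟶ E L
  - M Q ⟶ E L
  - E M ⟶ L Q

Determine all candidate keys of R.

M, EL

{M}⁺: M→EL adds E, L; EM→LQ adds Q → {E, L, M, Q}.
{E, L}⁺: EL→M adds M; EM→LQ adds Q → {E, L, M, Q}. Minimal: {L}⁺ = {L}; {E}⁺ = {E} — none reach the full schema.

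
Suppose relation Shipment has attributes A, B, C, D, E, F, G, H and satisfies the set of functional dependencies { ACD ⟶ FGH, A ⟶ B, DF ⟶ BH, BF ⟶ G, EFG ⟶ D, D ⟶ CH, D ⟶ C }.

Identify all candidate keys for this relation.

ADE; AEF

Attributes A, E never appear on any right-hand side, so every candidate key must contain {A, E}.
{A, E}⁺ = {A, B, E}, which is not all of the schema, so we must add further attributes.
{A, D, E}⁺: A→B adds B; D→CH adds C, H; ACD→FGH adds F, G → {A, B, C, D, E, F, G, H}. Minimal: {D, E}⁺ = {C, D, E, H}; {A, E}⁺ = {A, B, E}; {A, D}⁺ = {A, B, C, D, F, G, H} — none reach the full schema.
{A, E, F}⁺: A→B adds B; BF→G adds G; EFG→D adds D; D→CH adds C, H → {A, B, C, D, E, F, G, H}. Minimal: {E, F}⁺ = {E, F}; {A, F}⁺ = {A, B, F, G}; {A, E}⁺ = {A, B, E} — none reach the full schema.
Any other superkey contains one of these as a subset, so there are no further candidate keys.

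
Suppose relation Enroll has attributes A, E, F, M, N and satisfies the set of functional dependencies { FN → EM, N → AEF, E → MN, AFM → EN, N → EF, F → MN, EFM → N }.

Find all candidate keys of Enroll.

{E}⁺: E→MN adds M, N; N→EF adds F; N→AEF adds A → {A, E, F, M, N}.
{F}⁺: F→MN adds M, N; FN→EM adds E; N→AEF adds A → {A, E, F, M, N}.
{N}⁺: N→AEF adds A, E, F; E→MN adds M → {A, E, F, M, N}.
Any other superkey contains one of these as a subset, so there are no further candidate keys.

E; F; N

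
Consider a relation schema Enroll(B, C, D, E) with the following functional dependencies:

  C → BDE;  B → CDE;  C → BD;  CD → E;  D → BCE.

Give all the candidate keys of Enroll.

{B}⁺: B→CDE adds C, D, E → {B, C, D, E}.
{C}⁺: C→BDE adds B, D, E → {B, C, D, E}.
{D}⁺: D→BCE adds B, C, E → {B, C, D, E}.

B, C, D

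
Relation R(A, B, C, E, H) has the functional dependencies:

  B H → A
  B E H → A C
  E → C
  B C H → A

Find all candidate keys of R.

Attributes B, E, H never appear on any right-hand side, so every candidate key must contain {B, E, H}.
{B, E, H}⁺ = {A, B, C, E, H}, which is all of the schema, so {B, E, H} is the only candidate key.

{B, E, H}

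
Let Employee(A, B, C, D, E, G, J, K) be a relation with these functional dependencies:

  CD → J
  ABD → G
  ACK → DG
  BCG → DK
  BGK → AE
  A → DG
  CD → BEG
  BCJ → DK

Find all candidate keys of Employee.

{A, C}⁺: A→DG adds D, G; CD→BEG adds B, E; CD→J adds J; BCG→DK adds K → {A, B, C, D, E, G, J, K}.
{C, D}⁺: CD→J adds J; CD→BEG adds B, E, G; BCJ→DK adds K; BGK→AE adds A → {A, B, C, D, E, G, J, K}.
{B, C, G}⁺: BCG→DK adds D, K; BGK→AE adds A, E; CD→J adds J → {A, B, C, D, E, G, J, K}.
{B, C, J}⁺: BCJ→DK adds D, K; CD→BEG adds E, G; BGK→AE adds A → {A, B, C, D, E, G, J, K}.
Any other superkey contains one of these as a subset, so there are no further candidate keys.

AC; CD; BCG; BCJ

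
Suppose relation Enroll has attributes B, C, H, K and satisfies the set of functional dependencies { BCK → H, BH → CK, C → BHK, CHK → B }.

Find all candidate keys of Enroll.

{C}⁺: C→BHK adds B, H, K → {B, C, H, K}.
{B, H}⁺: BH→CK adds C, K → {B, C, H, K}. Minimal: {H}⁺ = {H}; {B}⁺ = {B} — none reach the full schema.
Any other superkey contains one of these as a subset, so there are no further candidate keys.

(C), (B, H)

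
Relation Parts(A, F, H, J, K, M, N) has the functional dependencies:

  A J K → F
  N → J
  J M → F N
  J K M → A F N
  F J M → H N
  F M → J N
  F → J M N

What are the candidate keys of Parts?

Attribute K never appears on the right-hand side of any dependency, so K must belong to every candidate key.
{K}⁺ = {K}, which is not all of the schema, so we must add further attributes.
{F, K}⁺: F→JMN adds J, M, N; JKM→AFN adds A; FJM→HN adds H → {A, F, H, J, K, M, N}. Minimal: {K}⁺ = {K}; {F}⁺ = {F, H, J, M, N} — none reach the full schema.
{A, J, K}⁺: AJK→F adds F; F→JMN adds M, N; FJM→HN adds H → {A, F, H, J, K, M, N}. Minimal: {J, K}⁺ = {J, K}; {A, K}⁺ = {A, K}; {A, J}⁺ = {A, J} — none reach the full schema.
{A, K, N}⁺: N→J adds J; AJK→F adds F; F→JMN adds M; FJM→HN adds H → {A, F, H, J, K, M, N}. Minimal: {K, N}⁺ = {J, K, N}; {A, N}⁺ = {A, J, N}; {A, K}⁺ = {A, K} — none reach the full schema.
{J, K, M}⁺: JM→FN adds F, N; JKM→AFN adds A; FJM→HN adds H → {A, F, H, J, K, M, N}. Minimal: {K, M}⁺ = {K, M}; {J, M}⁺ = {F, H, J, M, N}; {J, K}⁺ = {J, K} — none reach the full schema.
{K, M, N}⁺: N→J adds J; JM→FN adds F; JKM→AFN adds A; FJM→HN adds H → {A, F, H, J, K, M, N}. Minimal: {M, N}⁺ = {F, H, J, M, N}; {K, N}⁺ = {J, K, N}; {K, M}⁺ = {K, M} — none reach the full schema.
Any other superkey contains one of these as a subset, so there are no further candidate keys.

{F, K}, {A, J, K}, {A, K, N}, {J, K, M}, {K, M, N}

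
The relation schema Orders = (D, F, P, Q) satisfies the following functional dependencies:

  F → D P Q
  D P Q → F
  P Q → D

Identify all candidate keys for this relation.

{F}, {P, Q}

{F}⁺: F→DPQ adds D, P, Q → {D, F, P, Q}.
{P, Q}⁺: PQ→D adds D; DPQ→F adds F → {D, F, P, Q}. Minimal: {Q}⁺ = {Q}; {P}⁺ = {P} — none reach the full schema.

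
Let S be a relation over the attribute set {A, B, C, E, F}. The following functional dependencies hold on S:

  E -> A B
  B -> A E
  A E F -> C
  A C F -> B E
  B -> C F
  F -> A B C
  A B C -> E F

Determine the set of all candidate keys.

B, E, F

{B}⁺: B→AE adds A, E; B→CF adds C, F → {A, B, C, E, F}.
{E}⁺: E→AB adds A, B; B→CF adds C, F → {A, B, C, E, F}.
{F}⁺: F→ABC adds A, B, C; ABC→EF adds E → {A, B, C, E, F}.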